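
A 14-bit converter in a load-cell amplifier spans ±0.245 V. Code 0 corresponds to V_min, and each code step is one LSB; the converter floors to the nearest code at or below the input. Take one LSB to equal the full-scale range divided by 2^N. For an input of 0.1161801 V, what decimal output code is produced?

12076

Full-scale range = 0.245 V − (-0.245 V) = 0.49 V. LSB = 0.49 V / 2^14 ≈ 29.91 µV.
code = ⌊(V_in − V_min)/LSB⌋ = ⌊(V_in − V_min) × 2^14 / range⌋
     = ⌊(0.1161801 − (-0.245)) × 16384 / 0.49⌋ = ⌊0.3611801 × 16384/0.49⌋
     = ⌊12076.683⌋ = 12076.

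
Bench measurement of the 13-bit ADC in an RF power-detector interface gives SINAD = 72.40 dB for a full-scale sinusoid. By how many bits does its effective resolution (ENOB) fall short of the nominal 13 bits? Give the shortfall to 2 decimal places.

1.27 bits

N_eff = (72.40 − 1.76)/6.02 = 11.7342 bits.
Shortfall = 13 − 11.7342 = 1.2658 bits.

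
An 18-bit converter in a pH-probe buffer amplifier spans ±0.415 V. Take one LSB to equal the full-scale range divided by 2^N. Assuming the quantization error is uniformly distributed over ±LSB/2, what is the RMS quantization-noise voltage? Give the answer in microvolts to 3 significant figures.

Range = 0.415 − (-0.415) = 0.83 V.
LSB = 0.83 V / 2^18 = 3.1662 µV.
For a uniform distribution on [−LSB/2, +LSB/2], V_rms = LSB/√12 = 3.1662 µV/3.4641 = 0.914 µV.

0.914 µV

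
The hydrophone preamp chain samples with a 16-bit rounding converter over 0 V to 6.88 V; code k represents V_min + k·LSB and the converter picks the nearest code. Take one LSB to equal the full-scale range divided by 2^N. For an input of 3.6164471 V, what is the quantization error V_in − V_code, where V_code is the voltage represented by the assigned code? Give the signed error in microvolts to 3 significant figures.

Span = 6.88 V. LSB = 6.88 V / 2^16 ≈ 105.0 µV.
(V_in − V_min)/LSB = (3.6164471 − (0)) × 65536/6.88 = 34448.7612 → nearest code k = 34449.
V_code = V_min + k × range/2^16 = 0 + 34449 × 6.88/65536 = 3.6164721680 V.
V_in − V_code = 3.6164471 − (3.6164721680) = −25.1 µV.

−25.1 µV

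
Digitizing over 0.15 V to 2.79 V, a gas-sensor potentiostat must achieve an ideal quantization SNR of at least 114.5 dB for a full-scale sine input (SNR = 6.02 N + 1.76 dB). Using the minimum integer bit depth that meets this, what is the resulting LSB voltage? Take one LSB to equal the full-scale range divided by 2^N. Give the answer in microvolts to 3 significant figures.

Span: 2.79 V − (0.15 V) = 2.64 V.
Solving 6.02 N ≥ 114.5 − 1.76: N ≥ 18.728. Round up → N = 19.
LSB = 2.64 V ÷ 2^19 = 2.64/524288 V = 5.04 µV.

5.04 µV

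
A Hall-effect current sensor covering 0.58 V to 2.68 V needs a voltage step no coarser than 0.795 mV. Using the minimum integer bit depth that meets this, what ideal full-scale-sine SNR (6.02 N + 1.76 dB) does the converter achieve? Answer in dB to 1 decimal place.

Range = 2.68 − (0.58) = 2.1 V.
Need 2^N ≥ 2.1 V / 0.795 mV = 2642 → N_min = 12.
SNR = 6.02 × 12 + 1.76 = 74.00 dB.

74.0 dB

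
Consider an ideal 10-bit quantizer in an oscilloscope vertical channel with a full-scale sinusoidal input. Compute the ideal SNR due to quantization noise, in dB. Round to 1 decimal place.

62.0 dB

Ideal quantization SNR: 6.02 × 10 + 1.76 dB = 62.0 dB.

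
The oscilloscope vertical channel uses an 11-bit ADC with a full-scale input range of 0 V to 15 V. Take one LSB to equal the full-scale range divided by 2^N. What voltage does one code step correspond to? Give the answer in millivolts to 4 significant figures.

Span = 15 V.
Number of codes = 2^11 = 2048.
Step size = 15/2048 V = 7.324 mV.

7.324 mV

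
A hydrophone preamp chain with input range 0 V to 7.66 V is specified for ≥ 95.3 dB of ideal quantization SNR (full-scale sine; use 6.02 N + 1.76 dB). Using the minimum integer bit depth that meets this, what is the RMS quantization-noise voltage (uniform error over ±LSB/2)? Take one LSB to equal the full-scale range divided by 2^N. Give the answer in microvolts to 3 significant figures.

33.7 µV

Full-scale range = 7.66 V.
Solving 6.02 N ≥ 95.3 − 1.76: N ≥ 15.538. Round up → N = 16.
LSB = 7.66 V / 2^16 = 116.88 µV.
V_rms = LSB/√12 = 33.7 µV.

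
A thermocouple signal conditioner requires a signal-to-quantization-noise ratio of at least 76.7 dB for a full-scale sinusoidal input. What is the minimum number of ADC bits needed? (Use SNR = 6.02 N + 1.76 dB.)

6.02 N + 1.76 ≥ 76.7 gives N ≥ 12.449, so the minimum integer is 13.

13 bits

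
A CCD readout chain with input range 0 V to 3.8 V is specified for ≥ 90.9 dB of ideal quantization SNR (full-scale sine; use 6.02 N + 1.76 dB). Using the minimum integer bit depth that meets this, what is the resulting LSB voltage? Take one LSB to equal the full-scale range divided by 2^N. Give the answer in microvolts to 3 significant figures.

116 µV

Range is 3.8 V.
Solving 6.02 N ≥ 90.9 − 1.76: N ≥ 14.807. Round up → N = 15.
LSB = 3.8 V / 2^15 = 116 µV.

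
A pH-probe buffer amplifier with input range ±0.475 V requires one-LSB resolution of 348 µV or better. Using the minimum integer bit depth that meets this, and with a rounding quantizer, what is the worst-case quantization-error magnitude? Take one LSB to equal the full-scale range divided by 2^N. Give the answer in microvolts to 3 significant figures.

116 µV

Range = 0.475 − (-0.475) = 0.95 V.
Levels needed ≥ 0.95/348 µV = 2730. 2^12 = 4096 suffices, so N_min = 12.
Step size = 0.95/4096 V = 231.93 µV.
|e|_max = LSB/2 = 116 µV.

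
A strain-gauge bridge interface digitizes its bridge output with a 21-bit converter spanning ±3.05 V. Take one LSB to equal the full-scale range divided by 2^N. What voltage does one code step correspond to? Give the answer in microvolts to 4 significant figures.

Span: 3.05 V − (-3.05 V) = 6.1 V.
Number of codes = 2^21 = 2097152.
LSB = 6.1 V ÷ 2^21 = 6.1/2097152 V = 2.909 µV.

2.909 µV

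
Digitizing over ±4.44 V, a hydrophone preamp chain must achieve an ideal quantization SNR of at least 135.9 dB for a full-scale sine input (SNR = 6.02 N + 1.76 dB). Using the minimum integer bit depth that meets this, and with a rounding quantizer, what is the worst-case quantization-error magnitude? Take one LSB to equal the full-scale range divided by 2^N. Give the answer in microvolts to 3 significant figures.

0.529 µV

Range = 4.44 − (-4.44) = 8.88 V.
6.02 N + 1.76 ≥ 135.9 gives N ≥ 22.282, so the minimum integer is 23.
LSB = 8.88 V ÷ 2^23 = 8.88/8388608 V = 1.0586 µV.
|e|_max = LSB/2 = 0.529 µV.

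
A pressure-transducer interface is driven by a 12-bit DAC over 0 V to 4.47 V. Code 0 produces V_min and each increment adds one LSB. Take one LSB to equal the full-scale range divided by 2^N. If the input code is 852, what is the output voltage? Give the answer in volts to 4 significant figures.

V_FS = 4.47 V. LSB = 4.47 V / 2^12.
Output = V_min + (852/4096) × range = 0 + 0.208008 × 4.47 V
      = 0 V + 0.929795 V = 0.929795 V.

0.9298 V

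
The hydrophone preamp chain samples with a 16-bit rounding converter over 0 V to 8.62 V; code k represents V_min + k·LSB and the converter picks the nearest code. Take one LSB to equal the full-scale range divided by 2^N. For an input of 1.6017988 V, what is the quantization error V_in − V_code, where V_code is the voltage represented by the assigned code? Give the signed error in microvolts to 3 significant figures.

Full-scale range = 8.62 V. LSB = 8.62 V / 2^16 ≈ 131.5 µV.
(1.6017988 − (0)) / LSB = 1.6017988 × 65536/8.62 = 12178.1306. Nearest integer: k = 12178.
V_code = V_min + k × range/2^16 = 0 + 12178 × 8.62/65536 = 1.6017816162 V.
V_in − V_code = 1.6017988 − (1.6017816162) = +17.2 µV.

+17.2 µV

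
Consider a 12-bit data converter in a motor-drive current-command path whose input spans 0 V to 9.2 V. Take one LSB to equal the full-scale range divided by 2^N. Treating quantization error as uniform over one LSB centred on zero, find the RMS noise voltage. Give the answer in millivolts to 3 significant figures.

0.648 mV

V_FS = 9.2 V.
LSB = 9.2 V ÷ 2^12 = 9.2/4096 V = 2.2461 mV.
RMS of a uniform error over width LSB is LSB/√12 = 0.648 mV.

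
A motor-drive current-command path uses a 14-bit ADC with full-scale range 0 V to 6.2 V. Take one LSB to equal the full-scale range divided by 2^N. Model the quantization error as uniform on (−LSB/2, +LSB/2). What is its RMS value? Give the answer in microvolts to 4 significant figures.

109.2 µV

Range is 6.2 V.
LSB = 6.2 V ÷ 2^14 = 6.2/16384 V = 378.418 µV.
RMS of a uniform error over width LSB is LSB/√12 = 109.2 µV.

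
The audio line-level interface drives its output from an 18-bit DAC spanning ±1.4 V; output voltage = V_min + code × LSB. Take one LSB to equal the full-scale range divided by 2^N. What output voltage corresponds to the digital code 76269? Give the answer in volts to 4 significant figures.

-0.5854 V

Span: 1.4 V − (-1.4 V) = 2.8 V. LSB = 2.8 V / 2^18.
V_out = -1.4 + 76269 × (2.8/262144) V
      = -1.4 + 0.814641 = -0.585359 V.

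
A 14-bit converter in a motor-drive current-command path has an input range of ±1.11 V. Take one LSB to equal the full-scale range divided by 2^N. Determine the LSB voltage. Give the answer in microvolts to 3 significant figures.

135 µV

The full-scale span is 1.11 − (-1.11) = 2.22 V.
Number of codes = 2^14 = 16384.
One LSB is 2.22 V / 16384 = 135 µV.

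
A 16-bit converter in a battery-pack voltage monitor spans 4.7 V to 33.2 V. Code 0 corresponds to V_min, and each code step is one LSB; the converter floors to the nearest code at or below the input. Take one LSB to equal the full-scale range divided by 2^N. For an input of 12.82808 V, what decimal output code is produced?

The full-scale span is 33.2 − (4.7) = 28.5 V. LSB = 28.5 V / 2^16 ≈ 434.9 µV.
code = ⌊(V_in − V_min)/LSB⌋ = ⌊(V_in − V_min) × 2^16 / range⌋
     = ⌊(12.82808 − (4.7)) × 65536 / 28.5⌋ = ⌊8.12808 × 65536/28.5⌋
     = ⌊18690.591⌋ = 18690.

18690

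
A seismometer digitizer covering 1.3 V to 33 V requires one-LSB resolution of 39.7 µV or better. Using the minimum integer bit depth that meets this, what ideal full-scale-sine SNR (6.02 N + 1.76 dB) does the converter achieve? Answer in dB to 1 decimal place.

122.2 dB

Span: 33 V − (1.3 V) = 31.7 V.
31.7 V / 39.7 µV = 798500. Since 2^19 = 524288 and 2^20 = 1048576, N = 20.
SNR = 6.02 × 20 + 1.76 = 122.16 dB.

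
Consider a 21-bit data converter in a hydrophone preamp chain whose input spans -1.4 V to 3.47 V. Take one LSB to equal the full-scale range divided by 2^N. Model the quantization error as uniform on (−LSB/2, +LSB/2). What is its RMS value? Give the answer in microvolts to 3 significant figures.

0.670 µV

Full-scale range = 3.47 V − (-1.4 V) = 4.87 V.
LSB = 4.87 V / 2^21 = 2.3222 µV.
σ_q = LSB/√12 = 2.3222 µV/3.4641 = 0.670 µV.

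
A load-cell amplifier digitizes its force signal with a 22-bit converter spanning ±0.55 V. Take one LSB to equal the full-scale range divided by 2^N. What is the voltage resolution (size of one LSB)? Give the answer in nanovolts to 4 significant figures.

Span: 0.55 V − (-0.55 V) = 1.1 V.
2^22 = 4194304 levels.
Step size = 1.1/4194304 V = 262.3 nV.

262.3 nV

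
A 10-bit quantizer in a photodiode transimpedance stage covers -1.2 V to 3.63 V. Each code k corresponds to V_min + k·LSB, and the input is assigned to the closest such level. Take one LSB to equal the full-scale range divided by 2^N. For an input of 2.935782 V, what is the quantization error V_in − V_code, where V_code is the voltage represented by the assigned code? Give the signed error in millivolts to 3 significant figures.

−0.849 mV

Span: 3.63 V − (-1.2 V) = 4.83 V. LSB = 4.83 V / 2^10 ≈ 4.717 mV.
Position in LSBs: (2.935782 − (-1.2)) × 1024/4.83 = 876.8200; rounding gives k = 877.
V_code = V_min + k × range/2^10 = -1.2 + 877 × 4.83/1024 = 2.936630859 V.
V_in − V_code = 2.935782 − (2.936630859) = −0.849 mV.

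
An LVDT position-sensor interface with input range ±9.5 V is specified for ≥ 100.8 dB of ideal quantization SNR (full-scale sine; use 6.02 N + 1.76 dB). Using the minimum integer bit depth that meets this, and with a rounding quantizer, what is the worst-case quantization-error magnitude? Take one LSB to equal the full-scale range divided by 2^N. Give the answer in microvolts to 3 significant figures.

Span: 9.5 V − (-9.5 V) = 19 V.
6.02 N + 1.76 ≥ 100.8 gives N ≥ 16.452, so the minimum integer is 17.
One LSB is 19 V / 131072 = 144.96 µV.
Max error for round-to-nearest is LSB/2 = 72.5 µV.

72.5 µV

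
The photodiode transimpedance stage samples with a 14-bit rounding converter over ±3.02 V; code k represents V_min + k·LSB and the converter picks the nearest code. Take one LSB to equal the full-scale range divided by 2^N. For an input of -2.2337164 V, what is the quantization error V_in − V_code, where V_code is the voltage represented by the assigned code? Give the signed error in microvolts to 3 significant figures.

−51.8 µV

The full-scale span is 3.02 − (-3.02) = 6.04 V. LSB = 6.04 V / 2^14 ≈ 368.7 µV.
(V_in − V_min)/LSB = (-2.2337164 − (-3.02)) × 16384/6.04 = 2132.8594 → nearest code k = 2133.
V_code = -3.02 + (2133/16384) × 6.04 = -2.2336645508 V.
V_in − V_code = -2.2337164 − (-2.2336645508) = −51.8 µV.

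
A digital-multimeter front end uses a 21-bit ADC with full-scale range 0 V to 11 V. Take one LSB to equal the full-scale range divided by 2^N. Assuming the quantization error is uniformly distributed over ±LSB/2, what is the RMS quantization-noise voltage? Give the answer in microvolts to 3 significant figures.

1.51 µV

Range is 11 V.
LSB = 11 V ÷ 2^21 = 11/2097152 V = 5.2452 µV.
RMS of a uniform error over width LSB is LSB/√12 = 1.51 µV.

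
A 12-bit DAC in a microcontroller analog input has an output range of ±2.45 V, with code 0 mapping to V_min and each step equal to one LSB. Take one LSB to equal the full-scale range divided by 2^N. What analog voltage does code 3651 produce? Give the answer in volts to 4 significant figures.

1.918 V

Span: 2.45 V − (-2.45 V) = 4.9 V. LSB = 4.9 V / 2^12.
V_out = -2.45 + 3651 × (4.9/4096) V
      = -2.45 V + 4.36765 V = 1.91765 V.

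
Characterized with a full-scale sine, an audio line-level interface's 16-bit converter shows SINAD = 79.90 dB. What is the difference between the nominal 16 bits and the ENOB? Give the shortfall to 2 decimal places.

3.02 bits

Effective bits = (79.90 − 1.76)/6.02 = 12.9801.
Shortfall = 16 − 12.9801 = 3.0199 bits.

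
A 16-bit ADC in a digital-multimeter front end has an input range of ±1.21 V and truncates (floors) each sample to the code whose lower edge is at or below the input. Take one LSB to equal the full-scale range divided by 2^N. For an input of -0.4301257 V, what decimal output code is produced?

Range = 1.21 − (-1.21) = 2.42 V. LSB = 2.42 V / 2^16 ≈ 36.93 µV.
(V_in − V_min) × 2^16/range = (-0.4301257 − (-1.21)) × 65536/2.42 = 21119.769.
Floor → code = 21119.

21119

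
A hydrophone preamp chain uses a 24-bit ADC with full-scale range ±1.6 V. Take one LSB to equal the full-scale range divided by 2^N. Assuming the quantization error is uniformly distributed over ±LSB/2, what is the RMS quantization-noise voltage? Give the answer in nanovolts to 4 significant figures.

Full-scale range = 1.6 V − (-1.6 V) = 3.2 V.
LSB = 3.2 V ÷ 2^24 = 3.2/16777216 V = 190.735 nV.
V_rms = LSB/√12 = 190.735 nV / √12 = 55.06 nV.

55.06 nV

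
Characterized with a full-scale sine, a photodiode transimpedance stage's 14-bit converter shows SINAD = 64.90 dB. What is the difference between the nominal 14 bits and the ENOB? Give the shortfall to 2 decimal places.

3.51 bits

Effective bits = (64.90 − 1.76)/6.02 = 10.4884.
Shortfall = 14 − 10.4884 = 3.5116 bits.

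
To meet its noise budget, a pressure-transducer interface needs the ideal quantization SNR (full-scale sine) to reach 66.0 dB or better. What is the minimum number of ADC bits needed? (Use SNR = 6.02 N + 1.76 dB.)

6.02 N + 1.76 ≥ 66.0 gives N ≥ 10.671, so the minimum integer is 11.

11 bits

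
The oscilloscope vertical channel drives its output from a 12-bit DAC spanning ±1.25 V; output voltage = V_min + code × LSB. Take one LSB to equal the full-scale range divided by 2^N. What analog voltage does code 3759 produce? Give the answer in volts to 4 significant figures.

Span: 1.25 V − (-1.25 V) = 2.5 V. LSB = 2.5 V / 2^12.
V_out = -1.25 + 3759 × (2.5/4096) V
      = -1.25 + 2.29431 = 1.04431 V.

1.044 V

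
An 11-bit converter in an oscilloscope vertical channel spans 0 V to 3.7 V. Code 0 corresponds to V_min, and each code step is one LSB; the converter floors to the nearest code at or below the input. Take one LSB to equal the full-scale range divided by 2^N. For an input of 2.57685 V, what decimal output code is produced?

1426

Range is 3.7 V. LSB = 3.7 V / 2^11 ≈ 1.807 mV.
(V_in − V_min) × 2^11/range = (2.57685 − (0)) × 2048/3.7 = 1426.321.
Floor → code = 1426.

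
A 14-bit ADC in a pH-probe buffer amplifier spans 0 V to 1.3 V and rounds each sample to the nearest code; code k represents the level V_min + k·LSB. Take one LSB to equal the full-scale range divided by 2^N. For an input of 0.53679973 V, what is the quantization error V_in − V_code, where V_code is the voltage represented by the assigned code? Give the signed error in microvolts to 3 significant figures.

Range is 1.3 V. LSB = 1.3 V / 2^14 ≈ 79.35 µV.
(V_in − V_min)/LSB = (0.53679973 − (0)) × 16384/1.3 = 6765.3283 → nearest code k = 6765.
V_code = V_min + k × range/2^14 = 0 + 6765 × 1.3/16384 = 0.53677368164 V.
V_in − V_code = 0.53679973 − (0.53677368164) = +26.0 µV.

+26.0 µV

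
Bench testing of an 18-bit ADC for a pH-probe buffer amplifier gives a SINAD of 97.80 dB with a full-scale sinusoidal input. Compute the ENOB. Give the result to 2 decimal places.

ENOB = (SINAD − 1.76) / 6.02 = (97.80 − 1.76) / 6.02 = 96.04 / 6.02 = 15.9535.

15.95 bits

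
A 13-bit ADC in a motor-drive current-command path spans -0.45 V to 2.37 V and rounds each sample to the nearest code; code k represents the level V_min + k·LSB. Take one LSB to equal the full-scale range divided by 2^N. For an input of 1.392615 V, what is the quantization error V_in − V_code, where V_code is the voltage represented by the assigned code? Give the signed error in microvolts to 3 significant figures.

−92.5 µV

The full-scale span is 2.37 − (-0.45) = 2.82 V. LSB = 2.82 V / 2^13 ≈ 344.2 µV.
(1.392615 − (-0.45)) / LSB = 1.842615 × 8192/2.82 = 5352.7312. Nearest integer: k = 5353.
V_code = V_min + k × range/2^13 = -0.45 + 5353 × 2.82/8192 = 1.392707520 V.
Error = V_in − V_code = 1.392615 − (1.392707520) = −92.5 µV.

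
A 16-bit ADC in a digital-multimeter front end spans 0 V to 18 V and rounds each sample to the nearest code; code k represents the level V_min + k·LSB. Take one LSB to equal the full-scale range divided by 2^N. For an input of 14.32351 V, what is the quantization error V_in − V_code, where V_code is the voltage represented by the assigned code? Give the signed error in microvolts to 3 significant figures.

Full-scale range = 18 V. LSB = 18 V / 2^16 ≈ 274.7 µV.
(14.32351 − (0)) / LSB = 14.32351 × 65536/18 = 52150.3084. Nearest integer: k = 52150.
Reconstructed level: 0 + 52150 × 18/65536 V = 14.323425293 V.
e = 14.32351 − (14.323425293) = +84.7 µV.

+84.7 µV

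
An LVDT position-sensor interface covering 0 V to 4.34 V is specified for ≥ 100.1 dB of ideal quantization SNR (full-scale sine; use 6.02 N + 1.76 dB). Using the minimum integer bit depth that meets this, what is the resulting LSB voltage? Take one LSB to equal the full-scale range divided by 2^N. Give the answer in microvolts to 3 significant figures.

33.1 µV

Span = 4.34 V.
Required N = ⌈(100.1 − 1.76)/6.02⌉ = ⌈16.336⌉ = 17.
LSB = 4.34 V / 2^17 = 33.1 µV.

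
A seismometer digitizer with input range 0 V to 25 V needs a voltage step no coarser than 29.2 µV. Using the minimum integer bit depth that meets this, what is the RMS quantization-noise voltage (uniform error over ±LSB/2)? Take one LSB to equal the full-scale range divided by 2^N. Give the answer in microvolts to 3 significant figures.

6.88 µV

V_FS = 25 V.
Required number of levels: 25/29.2 µV = 856160; smallest N with 2^N ≥ that is 20.
Step size = 25/1048576 V = 23.842 µV.
σ_q = LSB/√12 = 23.842 µV/3.4641 = 6.88 µV.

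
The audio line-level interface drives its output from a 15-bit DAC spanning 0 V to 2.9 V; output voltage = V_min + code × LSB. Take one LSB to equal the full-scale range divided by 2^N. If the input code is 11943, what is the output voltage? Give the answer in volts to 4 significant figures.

V_FS = 2.9 V. LSB = 2.9 V / 2^15.
V_out = V_min + code × LSB = 0 V + 11943 × 2.9 V / 32768
      = 0 V + 1.05697 V = 1.05697 V.

1.057 V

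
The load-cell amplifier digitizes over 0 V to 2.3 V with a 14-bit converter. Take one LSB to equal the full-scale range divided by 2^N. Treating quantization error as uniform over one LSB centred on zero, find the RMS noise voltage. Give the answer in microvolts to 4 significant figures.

40.52 µV

Range is 2.3 V.
LSB = 2.3 V ÷ 2^14 = 2.3/16384 V = 140.381 µV.
σ_q = LSB/√12 = 140.381 µV/3.4641 = 40.52 µV.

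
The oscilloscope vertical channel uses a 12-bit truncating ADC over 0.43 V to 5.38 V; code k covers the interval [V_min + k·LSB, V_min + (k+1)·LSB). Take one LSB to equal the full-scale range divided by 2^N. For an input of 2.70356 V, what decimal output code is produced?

Span: 5.38 V − (0.43 V) = 4.95 V. LSB = 4.95 V / 2^12 ≈ 1.208 mV.
V_in − V_min = 2.70356 − (0.43) = 2.27356 V.
Divide by LSB: 2.27356 × 4096/4.95 = 1881.3135.
Truncating gives code 1881.

1881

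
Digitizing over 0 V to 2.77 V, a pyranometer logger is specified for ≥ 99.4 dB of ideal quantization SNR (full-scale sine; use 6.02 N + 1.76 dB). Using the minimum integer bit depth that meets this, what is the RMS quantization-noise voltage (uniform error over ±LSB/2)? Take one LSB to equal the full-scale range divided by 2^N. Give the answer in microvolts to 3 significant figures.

Span = 2.77 V.
N ≥ (99.4 − 1.76)/6.02 = 16.219 → N_min = 17.
Step size = 2.77/131072 V = 21.133 µV.
RMS noise = LSB/√12 = 6.10 µV.

6.10 µV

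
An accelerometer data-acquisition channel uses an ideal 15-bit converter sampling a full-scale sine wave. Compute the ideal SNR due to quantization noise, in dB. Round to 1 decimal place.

92.1 dB

Ideal quantization SNR: 6.02 × 15 + 1.76 dB = 92.1 dB.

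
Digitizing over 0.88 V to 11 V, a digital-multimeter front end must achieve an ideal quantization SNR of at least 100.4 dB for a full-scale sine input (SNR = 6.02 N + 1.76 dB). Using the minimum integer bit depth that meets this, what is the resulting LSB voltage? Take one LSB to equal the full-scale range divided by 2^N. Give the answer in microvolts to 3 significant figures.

Span: 11 V − (0.88 V) = 10.12 V.
Solving 6.02 N ≥ 100.4 − 1.76: N ≥ 16.385. Round up → N = 17.
Step size = 10.12/131072 V = 77.2 µV.

77.2 µV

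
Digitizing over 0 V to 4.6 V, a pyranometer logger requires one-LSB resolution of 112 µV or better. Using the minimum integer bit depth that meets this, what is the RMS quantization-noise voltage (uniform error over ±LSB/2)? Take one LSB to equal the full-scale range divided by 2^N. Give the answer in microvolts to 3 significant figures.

V_FS = 4.6 V.
Need 2^N ≥ 4.6 V / 112 µV = 41070 → N_min = 16.
LSB = 4.6 V ÷ 2^16 = 4.6/65536 V = 70.190 µV.
V_rms = LSB/√12 = 20.3 µV.

20.3 µV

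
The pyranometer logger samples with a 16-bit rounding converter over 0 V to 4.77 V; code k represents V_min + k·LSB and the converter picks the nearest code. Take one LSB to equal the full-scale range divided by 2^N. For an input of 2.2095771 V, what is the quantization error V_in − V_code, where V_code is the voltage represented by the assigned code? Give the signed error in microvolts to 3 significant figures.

−12.4 µV

Full-scale range = 4.77 V. LSB = 4.77 V / 2^16 ≈ 72.78 µV.
(V_in − V_min)/LSB = (2.2095771 − (0)) × 65536/4.77 = 30357.8291 → nearest code k = 30358.
Reconstructed level: 0 + 30358 × 4.77/65536 V = 2.2095895386 V.
e = 2.2095771 − (2.2095895386) = −12.4 µV.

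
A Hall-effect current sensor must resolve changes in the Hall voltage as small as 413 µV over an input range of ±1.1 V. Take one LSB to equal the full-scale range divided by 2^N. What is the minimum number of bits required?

Range = 1.1 − (-1.1) = 2.2 V.
Levels needed ≥ 2.2/413 µV = 5327. 2^13 = 8192 suffices, so N_min = 13.

13 bits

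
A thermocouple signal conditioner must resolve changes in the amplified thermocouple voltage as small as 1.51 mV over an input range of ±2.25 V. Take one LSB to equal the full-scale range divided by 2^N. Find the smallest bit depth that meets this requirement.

Span: 2.25 V − (-2.25 V) = 4.5 V.
Levels needed ≥ 4.5/1.51 mV = 2980. 2^12 = 4096 suffices, so N_min = 12.

12 bits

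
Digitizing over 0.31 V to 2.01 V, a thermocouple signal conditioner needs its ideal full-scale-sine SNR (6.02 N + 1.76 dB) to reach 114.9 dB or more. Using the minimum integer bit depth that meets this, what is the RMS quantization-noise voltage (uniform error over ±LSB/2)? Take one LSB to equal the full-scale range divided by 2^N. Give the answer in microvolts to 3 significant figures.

The full-scale span is 2.01 − (0.31) = 1.7 V.
Solving 6.02 N ≥ 114.9 − 1.76: N ≥ 18.794. Round up → N = 19.
Step size = 1.7/524288 V = 3.2425 µV.
σ_q = LSB/√12 = 3.2425 µV/3.4641 = 0.936 µV.

0.936 µV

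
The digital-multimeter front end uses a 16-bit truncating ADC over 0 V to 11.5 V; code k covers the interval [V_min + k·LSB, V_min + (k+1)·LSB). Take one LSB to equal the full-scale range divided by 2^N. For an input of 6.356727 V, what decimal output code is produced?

Full-scale range = 11.5 V. LSB = 11.5 V / 2^16 ≈ 175.5 µV.
code = ⌊(V_in − V_min)/LSB⌋ = ⌊(V_in − V_min) × 2^16 / range⌋
     = ⌊(6.356727 − (0)) × 65536 / 11.5⌋ = ⌊6.356727 × 65536/11.5⌋
     = ⌊36225.605⌋ = 36225.

36225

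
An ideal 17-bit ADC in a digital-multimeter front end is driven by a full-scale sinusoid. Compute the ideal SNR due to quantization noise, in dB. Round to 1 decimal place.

For an ideal N-bit converter with full-scale sine input, SNR = 6.02 N + 1.76 dB. SNR = 6.02 × 17 + 1.76 = 102.34 + 1.76 = 104.10 dB.

104.1 dB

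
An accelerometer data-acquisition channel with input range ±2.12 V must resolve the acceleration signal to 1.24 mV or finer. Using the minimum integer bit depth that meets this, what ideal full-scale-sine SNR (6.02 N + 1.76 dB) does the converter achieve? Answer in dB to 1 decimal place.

Range = 2.12 − (-2.12) = 4.24 V.
4.24 V / 1.24 mV = 3419. Since 2^11 = 2048 and 2^12 = 4096, N = 12.
Ideal SNR at N = 12: 6.02·12 + 1.76 = 74.0 dB.

74.0 dB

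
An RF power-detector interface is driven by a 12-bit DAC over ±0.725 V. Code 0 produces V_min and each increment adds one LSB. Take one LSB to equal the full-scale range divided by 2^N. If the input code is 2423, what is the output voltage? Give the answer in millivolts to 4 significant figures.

Span: 0.725 V − (-0.725 V) = 1.45 V. LSB = 1.45 V / 2^12.
Output = V_min + (2423/4096) × range = -0.725 + 0.591553 × 1.45 V
      = -0.725 + 0.857751 = 0.132751 V.

132.8 mV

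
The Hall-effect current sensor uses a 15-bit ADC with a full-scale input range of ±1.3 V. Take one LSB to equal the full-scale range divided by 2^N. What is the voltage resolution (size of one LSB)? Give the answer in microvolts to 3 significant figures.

79.3 µV

Range = 1.3 − (-1.3) = 2.6 V.
There are 2^15 = 32768 steps.
One LSB is 2.6 V / 32768 = 79.3 µV.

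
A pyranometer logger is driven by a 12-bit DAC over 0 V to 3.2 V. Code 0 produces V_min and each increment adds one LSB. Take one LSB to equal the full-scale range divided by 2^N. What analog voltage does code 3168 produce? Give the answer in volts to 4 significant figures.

2.475 V

V_FS = 3.2 V. LSB = 3.2 V / 2^12.
V_out = V_min + code × LSB = 0 V + 3168 × 3.2 V / 4096
      = 0 + 2.47500 = 2.47500 V.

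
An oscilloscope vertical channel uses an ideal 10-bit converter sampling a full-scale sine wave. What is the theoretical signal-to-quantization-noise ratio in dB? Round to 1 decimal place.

62.0 dB

For an ideal N-bit converter with full-scale sine input, SNR = 6.02 N + 1.76 dB. SNR = 6.02 × 10 + 1.76 = 60.20 + 1.76 = 61.96 dB.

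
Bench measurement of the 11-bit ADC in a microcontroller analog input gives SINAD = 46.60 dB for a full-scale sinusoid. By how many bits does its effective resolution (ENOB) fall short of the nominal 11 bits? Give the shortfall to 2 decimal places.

Effective bits = (46.60 − 1.76)/6.02 = 7.4485.
Shortfall = 11 − 7.4485 = 3.5515 bits.

3.55 bits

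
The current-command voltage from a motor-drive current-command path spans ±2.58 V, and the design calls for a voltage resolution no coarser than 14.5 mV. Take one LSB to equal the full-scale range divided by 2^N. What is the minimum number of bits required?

9 bits

The full-scale span is 2.58 − (-2.58) = 5.16 V.
5.16 V / 14.5 mV = 355.9. Since 2^8 = 256 and 2^9 = 512, N = 9.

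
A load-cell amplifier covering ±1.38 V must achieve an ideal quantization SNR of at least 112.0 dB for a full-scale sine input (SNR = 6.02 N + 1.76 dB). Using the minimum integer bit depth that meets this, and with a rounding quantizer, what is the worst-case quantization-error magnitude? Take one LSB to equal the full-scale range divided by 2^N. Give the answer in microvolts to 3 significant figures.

Full-scale range = 1.38 V − (-1.38 V) = 2.76 V.
N ≥ (112.0 − 1.76)/6.02 = 18.312 → N_min = 19.
LSB = 2.76 V / 2^19 = 5.2643 µV.
|e|_max = LSB/2 = 2.63 µV.

2.63 µV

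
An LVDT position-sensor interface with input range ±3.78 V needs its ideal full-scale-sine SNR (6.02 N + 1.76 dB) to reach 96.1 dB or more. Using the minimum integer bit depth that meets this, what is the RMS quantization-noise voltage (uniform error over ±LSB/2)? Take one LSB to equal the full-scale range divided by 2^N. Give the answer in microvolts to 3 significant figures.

Full-scale range = 3.78 V − (-3.78 V) = 7.56 V.
N ≥ (96.1 − 1.76)/6.02 = 15.671 → N_min = 16.
LSB = 7.56 V ÷ 2^16 = 7.56/65536 V = 115.36 µV.
σ_q = LSB/√12 = 115.36 µV/3.4641 = 33.3 µV.

33.3 µV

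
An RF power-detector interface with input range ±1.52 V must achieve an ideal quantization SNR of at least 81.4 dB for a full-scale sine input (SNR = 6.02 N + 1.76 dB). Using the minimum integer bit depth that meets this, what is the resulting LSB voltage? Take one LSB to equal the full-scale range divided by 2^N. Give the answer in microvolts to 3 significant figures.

186 µV

Span: 1.52 V − (-1.52 V) = 3.04 V.
6.02 N + 1.76 ≥ 81.4 gives N ≥ 13.229, so the minimum integer is 14.
LSB = 3.04 V ÷ 2^14 = 3.04/16384 V = 186 µV.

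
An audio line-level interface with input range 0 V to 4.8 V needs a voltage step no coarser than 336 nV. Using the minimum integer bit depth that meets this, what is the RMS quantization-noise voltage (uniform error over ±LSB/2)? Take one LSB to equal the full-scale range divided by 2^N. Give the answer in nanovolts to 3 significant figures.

82.6 nV

V_FS = 4.8 V.
Required number of levels: 4.8/336 nV = 1.4286e7; smallest N with 2^N ≥ that is 24.
Step size = 4.8/16777216 V = 286.10 nV.
V_rms = LSB/√12 = 82.6 nV.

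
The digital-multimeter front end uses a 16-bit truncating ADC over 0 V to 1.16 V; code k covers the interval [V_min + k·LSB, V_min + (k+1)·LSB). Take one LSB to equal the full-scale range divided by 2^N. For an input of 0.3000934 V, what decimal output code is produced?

16954

V_FS = 1.16 V. LSB = 1.16 V / 2^16 ≈ 17.70 µV.
code = ⌊(V_in − V_min)/LSB⌋ = ⌊(V_in − V_min) × 2^16 / range⌋
     = ⌊(0.3000934 − (0)) × 65536 / 1.16⌋ = ⌊0.3000934 × 65536/1.16⌋
     = ⌊16954.242⌋ = 16954.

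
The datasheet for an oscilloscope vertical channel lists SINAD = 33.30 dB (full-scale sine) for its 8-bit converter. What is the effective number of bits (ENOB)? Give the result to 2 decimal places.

5.24 bits

ENOB = (33.30 − 1.76)/6.02 = 5.2392 bits.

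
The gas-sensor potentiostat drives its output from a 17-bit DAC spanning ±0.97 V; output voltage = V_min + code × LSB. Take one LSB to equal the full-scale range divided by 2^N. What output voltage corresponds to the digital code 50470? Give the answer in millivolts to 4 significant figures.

-223.0 mV

Range = 0.97 − (-0.97) = 1.94 V. LSB = 1.94 V / 2^17.
V_out = V_min + code × LSB = -0.97 V + 50470 × 1.94 V / 131072
      = -0.97 V + 0.747008 V = -0.222992 V.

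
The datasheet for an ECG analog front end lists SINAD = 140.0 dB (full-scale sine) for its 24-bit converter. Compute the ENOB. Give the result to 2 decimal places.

ENOB = (SINAD − 1.76) / 6.02 = (140.0 − 1.76) / 6.02 = 138.24 / 6.02 = 22.9635.

22.96 bits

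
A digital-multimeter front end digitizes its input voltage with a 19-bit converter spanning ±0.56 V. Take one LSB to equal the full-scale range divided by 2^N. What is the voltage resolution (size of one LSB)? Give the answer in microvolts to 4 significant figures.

2.136 µV

The full-scale span is 0.56 − (-0.56) = 1.12 V.
Number of codes = 2^19 = 524288.
LSB = 1.12 V ÷ 2^19 = 1.12/524288 V = 2.136 µV.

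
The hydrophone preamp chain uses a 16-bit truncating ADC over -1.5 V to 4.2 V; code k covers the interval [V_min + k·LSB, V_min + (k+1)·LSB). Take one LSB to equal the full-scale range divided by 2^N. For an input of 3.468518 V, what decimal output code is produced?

57125

Range = 4.2 − (-1.5) = 5.7 V. LSB = 5.7 V / 2^16 ≈ 86.98 µV.
V_in − V_min = 3.468518 − (-1.5) = 4.968518 V.
Divide by LSB: 4.968518 × 65536/5.7 = 57125.7536.
Truncating gives code 57125.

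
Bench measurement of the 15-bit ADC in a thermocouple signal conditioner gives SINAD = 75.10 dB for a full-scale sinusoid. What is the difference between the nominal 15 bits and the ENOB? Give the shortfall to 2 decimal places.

2.82 bits

N_eff = (75.10 − 1.76)/6.02 = 12.1827 bits.
Shortfall = 15 − 12.1827 = 2.8173 bits.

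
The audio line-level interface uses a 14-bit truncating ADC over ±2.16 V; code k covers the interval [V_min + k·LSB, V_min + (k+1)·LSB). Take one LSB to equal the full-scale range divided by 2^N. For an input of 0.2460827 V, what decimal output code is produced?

9125

Span: 2.16 V − (-2.16 V) = 4.32 V. LSB = 4.32 V / 2^14 ≈ 263.7 µV.
code = ⌊(V_in − V_min)/LSB⌋ = ⌊(V_in − V_min) × 2^14 / range⌋
     = ⌊(0.2460827 − (-2.16)) × 16384 / 4.32⌋ = ⌊2.4060827 × 16384/4.32⌋
     = ⌊9125.291⌋ = 9125.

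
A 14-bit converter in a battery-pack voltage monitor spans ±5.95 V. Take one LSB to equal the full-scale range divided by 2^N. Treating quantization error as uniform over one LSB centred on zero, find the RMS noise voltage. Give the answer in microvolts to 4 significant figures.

209.7 µV

The full-scale span is 5.95 − (-5.95) = 11.9 V.
LSB = 11.9 V ÷ 2^14 = 11.9/16384 V = 0.726318 mV.
For a uniform distribution on [−LSB/2, +LSB/2], V_rms = LSB/√12 = 0.726318 mV/3.4641 = 209.7 µV.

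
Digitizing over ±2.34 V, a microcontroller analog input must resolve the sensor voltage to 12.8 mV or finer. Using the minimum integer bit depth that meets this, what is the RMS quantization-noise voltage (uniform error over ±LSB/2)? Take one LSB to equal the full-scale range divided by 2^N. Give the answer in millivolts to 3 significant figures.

2.64 mV

Span: 2.34 V − (-2.34 V) = 4.68 V.
Need 2^N ≥ 4.68 V / 12.8 mV = 365.6 → N_min = 9.
One LSB is 4.68 V / 512 = 9.1406 mV.
σ_q = LSB/√12 = 9.1406 mV/3.4641 = 2.64 mV.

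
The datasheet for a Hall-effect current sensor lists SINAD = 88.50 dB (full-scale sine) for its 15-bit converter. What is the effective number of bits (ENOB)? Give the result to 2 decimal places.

14.41 bits

Inverting SNR = 6.02 N + 1.76: N_eff = (88.50 − 1.76)/6.02 = 14.4086.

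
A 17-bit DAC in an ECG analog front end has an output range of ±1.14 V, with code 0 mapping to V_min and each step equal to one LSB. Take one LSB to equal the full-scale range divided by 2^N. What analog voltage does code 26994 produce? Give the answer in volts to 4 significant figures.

-0.6704 V

Full-scale range = 1.14 V − (-1.14 V) = 2.28 V. LSB = 2.28 V / 2^17.
V_out = V_min + code × LSB = -1.14 V + 26994 × 2.28 V / 131072
      = -1.14 V + 0.469561 V = -0.670439 V.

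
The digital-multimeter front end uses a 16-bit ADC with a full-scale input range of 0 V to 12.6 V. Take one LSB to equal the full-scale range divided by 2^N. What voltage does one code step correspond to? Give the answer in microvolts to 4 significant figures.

192.3 µV

Full-scale range = 12.6 V.
2^16 = 65536 levels.
Step size = 12.6/65536 V = 192.3 µV.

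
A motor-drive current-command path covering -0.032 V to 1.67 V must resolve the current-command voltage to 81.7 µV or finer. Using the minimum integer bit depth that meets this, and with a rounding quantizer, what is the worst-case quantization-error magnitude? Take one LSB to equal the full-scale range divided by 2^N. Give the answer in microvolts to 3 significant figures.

26.0 µV

The full-scale span is 1.67 − (-0.032) = 1.702 V.
1.702 V / 81.7 µV = 20830. Since 2^14 = 16384 and 2^15 = 32768, N = 15.
LSB = 1.702 V ÷ 2^15 = 1.702/32768 V = 51.941 µV.
Half an LSB is 26.0 µV.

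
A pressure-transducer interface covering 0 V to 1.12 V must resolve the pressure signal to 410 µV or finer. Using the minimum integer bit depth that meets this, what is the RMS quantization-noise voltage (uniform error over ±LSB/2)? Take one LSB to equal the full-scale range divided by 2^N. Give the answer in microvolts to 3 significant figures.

Span = 1.12 V.
Levels needed ≥ 1.12/410 µV = 2732. 2^12 = 4096 suffices, so N_min = 12.
LSB = 1.12 V / 2^12 = 273.44 µV.
RMS noise = LSB/√12 = 78.9 µV.

78.9 µV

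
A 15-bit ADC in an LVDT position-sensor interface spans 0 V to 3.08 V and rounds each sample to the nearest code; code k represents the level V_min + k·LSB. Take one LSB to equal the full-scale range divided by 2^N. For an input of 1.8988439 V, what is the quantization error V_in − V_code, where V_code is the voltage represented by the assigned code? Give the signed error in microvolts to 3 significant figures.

−25.7 µV

Full-scale range = 3.08 V. LSB = 3.08 V / 2^15 ≈ 93.99 µV.
(1.8988439 − (0)) / LSB = 1.8988439 × 32768/3.08 = 20201.7263. Nearest integer: k = 20202.
V_code = V_min + k × range/2^15 = 0 + 20202 × 3.08/32768 = 1.8988696289 V.
Error = V_in − V_code = 1.8988439 − (1.8988696289) = −25.7 µV.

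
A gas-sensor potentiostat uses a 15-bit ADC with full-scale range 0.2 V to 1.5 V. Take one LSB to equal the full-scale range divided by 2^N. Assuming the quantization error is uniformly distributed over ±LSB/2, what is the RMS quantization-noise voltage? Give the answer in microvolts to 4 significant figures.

The full-scale span is 1.5 − (0.2) = 1.3 V.
One LSB is 1.3 V / 32768 = 39.6729 µV.
RMS of a uniform error over width LSB is LSB/√12 = 11.45 µV.

11.45 µV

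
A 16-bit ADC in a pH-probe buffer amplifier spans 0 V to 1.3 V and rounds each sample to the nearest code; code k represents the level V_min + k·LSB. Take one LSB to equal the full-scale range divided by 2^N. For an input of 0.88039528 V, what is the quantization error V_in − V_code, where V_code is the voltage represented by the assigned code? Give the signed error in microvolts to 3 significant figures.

Full-scale range = 1.3 V. LSB = 1.3 V / 2^16 ≈ 19.84 µV.
Position in LSBs: (0.88039528 − (0)) × 65536/1.3 = 44382.7577; rounding gives k = 44383.
V_code = 0 + (44383/65536) × 1.3 = 0.88040008545 V.
Error = V_in − V_code = 0.88039528 − (0.88040008545) = −4.81 µV.

−4.81 µV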